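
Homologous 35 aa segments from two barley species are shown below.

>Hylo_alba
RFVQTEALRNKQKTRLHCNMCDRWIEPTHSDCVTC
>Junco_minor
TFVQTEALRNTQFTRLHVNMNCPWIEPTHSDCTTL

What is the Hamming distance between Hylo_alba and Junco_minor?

Differing sites — 1:R/T; 11:K/T; 13:K/F; 18:C/V; 21:C/N; 22:D/C; 23:R/P; 33:V/T; 35:C/L.
That gives 9 mismatches out of 35 aligned sites, so the Hamming distance is 9.

9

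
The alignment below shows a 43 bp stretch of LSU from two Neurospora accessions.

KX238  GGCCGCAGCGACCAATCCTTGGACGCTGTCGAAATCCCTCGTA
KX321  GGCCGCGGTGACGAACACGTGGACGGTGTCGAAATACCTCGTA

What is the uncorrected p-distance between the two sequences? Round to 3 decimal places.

Differing sites — 7:A/G; 9:C/T; 13:C/G; 16:T/C; 17:C/A; 19:T/G; 26:C/G; 36:C/A.
There are 8 differences over 43 sites, so p = 8/43 = 0.186.

0.186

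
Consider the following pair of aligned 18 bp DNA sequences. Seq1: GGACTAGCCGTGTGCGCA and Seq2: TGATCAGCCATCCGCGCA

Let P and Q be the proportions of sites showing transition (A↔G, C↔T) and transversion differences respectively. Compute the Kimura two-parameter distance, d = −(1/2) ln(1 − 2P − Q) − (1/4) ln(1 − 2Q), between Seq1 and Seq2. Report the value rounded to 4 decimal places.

0.4683

Differing sites — 1:G/T (Tv); 4:C/T (Ti); 5:T/C (Ti); 10:G/A (Ti); 12:G/C (Tv); 13:T/C (Ti).
Of the 6 differences, 4 transitions and 2 transversions over 18 sites: P = 4/18 = 0.222222, Q = 2/18 = 0.111111.
d = −0.5·ln(0.444445) − 0.25·ln(0.777778) = −0.5·(-0.810929) − 0.25·(-0.251314) = 0.4683.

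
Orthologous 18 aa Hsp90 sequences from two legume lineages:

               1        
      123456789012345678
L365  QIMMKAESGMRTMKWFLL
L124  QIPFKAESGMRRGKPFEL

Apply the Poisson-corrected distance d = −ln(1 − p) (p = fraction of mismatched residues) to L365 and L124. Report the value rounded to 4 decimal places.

Differing sites — 3:M/P; 4:M/F; 12:T/R; 13:M/G; 15:W/P; 17:L/E.
p = 6/18 = 0.333333.
d = −ln(1 − 0.333333) = −ln(0.666667) = 0.4055.

0.4055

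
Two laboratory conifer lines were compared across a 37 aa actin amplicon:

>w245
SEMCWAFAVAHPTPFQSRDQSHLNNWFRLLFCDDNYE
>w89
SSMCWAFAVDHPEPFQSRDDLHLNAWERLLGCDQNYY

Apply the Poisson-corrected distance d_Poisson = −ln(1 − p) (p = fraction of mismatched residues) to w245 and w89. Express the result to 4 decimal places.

0.3151

Differing sites — 2:E/S; 10:A/D; 13:T/E; 20:Q/D; 21:S/L; 25:N/A; 27:F/E; 31:F/G; 34:D/Q; 37:E/Y.
p = 10/37 = 0.270270.
d = −ln(1 − 0.270270) = −ln(0.729730) = 0.3151.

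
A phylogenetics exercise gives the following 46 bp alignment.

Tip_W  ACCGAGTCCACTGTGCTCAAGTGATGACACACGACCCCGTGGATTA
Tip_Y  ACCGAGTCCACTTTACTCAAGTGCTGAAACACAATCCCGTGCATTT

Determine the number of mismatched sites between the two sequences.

8

The sequences differ at positions 13 (G/T), 15 (G/A), 24 (A/C), 28 (C/A), 33 (G/A), 35 (C/T), 42 (G/C), 46 (A/T).
That gives 8 mismatches out of 46 aligned sites, so the Hamming distance is 8.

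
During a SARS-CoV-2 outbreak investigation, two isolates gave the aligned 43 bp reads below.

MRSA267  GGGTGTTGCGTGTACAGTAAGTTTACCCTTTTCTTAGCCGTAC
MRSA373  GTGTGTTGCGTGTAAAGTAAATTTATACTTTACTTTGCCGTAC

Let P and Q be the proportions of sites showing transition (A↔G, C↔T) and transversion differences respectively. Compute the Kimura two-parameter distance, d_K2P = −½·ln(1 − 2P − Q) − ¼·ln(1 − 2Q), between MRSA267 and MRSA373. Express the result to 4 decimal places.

The sequences differ at positions 2 (G/T, transversion), 15 (C/A, transversion), 21 (G/A, transition), 26 (C/T, transition), 27 (C/A, transversion), 32 (T/A, transversion), 36 (A/T, transversion).
Of the 7 differences, 2 transitions and 5 transversions over 43 sites: P = 2/43 = 0.046512, Q = 5/43 = 0.116279.
d = −0.5·ln(0.790697) − 0.25·ln(0.767442) = −0.5·(-0.234840) − 0.25·(-0.264692) = 0.1836.

0.1836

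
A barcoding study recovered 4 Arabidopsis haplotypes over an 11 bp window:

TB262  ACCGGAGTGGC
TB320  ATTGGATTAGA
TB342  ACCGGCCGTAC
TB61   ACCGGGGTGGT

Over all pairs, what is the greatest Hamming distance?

8

Pairwise Hamming distances:
  TB262 vs TB320: 5
  TB262 vs TB342: 5
  TB262 vs TB61: 2
  TB320 vs TB342: 8
  TB320 vs TB61: 6
  TB342 vs TB61: 6
The largest is 8, between TB320 and TB342.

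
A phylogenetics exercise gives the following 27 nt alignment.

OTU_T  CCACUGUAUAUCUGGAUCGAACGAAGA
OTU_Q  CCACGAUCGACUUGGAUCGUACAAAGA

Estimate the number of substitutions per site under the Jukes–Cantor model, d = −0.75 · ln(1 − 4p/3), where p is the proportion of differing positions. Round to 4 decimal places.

Differing sites — 5:U/G; 6:G/A; 8:A/C; 9:U/G; 11:U/C; 12:C/U; 20:A/U; 23:G/A.
p = 8/27 = 0.296296.
d = −0.75 · ln(1 − (4/3)·0.296296) = −0.75 · ln(0.604939) = −0.75 · (-0.502628) = 0.3770.

0.3770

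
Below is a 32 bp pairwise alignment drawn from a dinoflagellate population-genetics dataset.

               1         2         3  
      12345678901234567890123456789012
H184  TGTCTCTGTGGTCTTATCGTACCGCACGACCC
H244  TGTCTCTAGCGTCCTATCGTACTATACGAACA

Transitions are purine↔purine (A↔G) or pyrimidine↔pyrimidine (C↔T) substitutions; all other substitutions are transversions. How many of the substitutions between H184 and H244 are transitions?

The sequences differ at positions 8 (G/A, transition), 9 (T/G, transversion), 10 (G/C, transversion), 14 (T/C, transition), 23 (C/T, transition), 24 (G/A, transition), 25 (C/T, transition), 30 (C/A, transversion), 32 (C/A, transversion).
Of the 9 differences, 5 transitions and 4 transversions, so the answer is 5.

5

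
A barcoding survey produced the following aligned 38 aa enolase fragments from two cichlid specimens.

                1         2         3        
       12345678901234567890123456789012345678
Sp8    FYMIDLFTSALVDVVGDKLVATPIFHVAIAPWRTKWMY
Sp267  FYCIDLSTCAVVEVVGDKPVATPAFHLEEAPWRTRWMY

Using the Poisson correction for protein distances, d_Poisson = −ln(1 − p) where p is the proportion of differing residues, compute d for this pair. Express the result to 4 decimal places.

0.3417

The sequences differ at positions 3 (M/C), 7 (F/S), 9 (S/C), 11 (L/V), 13 (D/E), 19 (L/P), 24 (I/A), 27 (V/L), 28 (A/E), 29 (I/E), 35 (K/R).
p = 11/38 = 0.289474.
d = −ln(1 − 0.289474) = −ln(0.710526) = 0.3417.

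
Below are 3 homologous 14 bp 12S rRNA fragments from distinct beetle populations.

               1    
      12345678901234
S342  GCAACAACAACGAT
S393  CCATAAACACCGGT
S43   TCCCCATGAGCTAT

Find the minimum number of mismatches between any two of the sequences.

5

Pairwise Hamming distances:
  S342 vs S393: 5
  S342 vs S43: 7
  S393 vs S43: 9
The smallest is 5, between S342 and S393.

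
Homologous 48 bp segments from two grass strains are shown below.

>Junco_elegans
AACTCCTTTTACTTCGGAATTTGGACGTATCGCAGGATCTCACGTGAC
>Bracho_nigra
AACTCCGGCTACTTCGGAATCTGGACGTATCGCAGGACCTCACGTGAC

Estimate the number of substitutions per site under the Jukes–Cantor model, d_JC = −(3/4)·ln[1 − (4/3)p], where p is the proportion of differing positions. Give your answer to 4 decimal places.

The sequences differ at positions 7 (T/G), 8 (T/G), 9 (T/C), 21 (T/C), 38 (T/C).
p = 5/48 = 0.104167.
d = −0.75 · ln(1 − (4/3)·0.104167) = −0.75 · ln(0.861111) = −0.75 · (-0.149532) = 0.1121.

0.1121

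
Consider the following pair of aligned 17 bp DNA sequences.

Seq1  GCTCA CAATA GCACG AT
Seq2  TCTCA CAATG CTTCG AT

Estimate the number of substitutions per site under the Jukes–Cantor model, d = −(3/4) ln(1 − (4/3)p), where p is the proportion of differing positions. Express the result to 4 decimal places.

0.3734

Differing sites — 1:G/T; 10:A/G; 11:G/C; 12:C/T; 13:A/T.
p = 5/17 = 0.294118.
d = −0.75 · ln(1 − (4/3)·0.294118) = −0.75 · ln(0.607843) = −0.75 · (-0.497839) = 0.3734.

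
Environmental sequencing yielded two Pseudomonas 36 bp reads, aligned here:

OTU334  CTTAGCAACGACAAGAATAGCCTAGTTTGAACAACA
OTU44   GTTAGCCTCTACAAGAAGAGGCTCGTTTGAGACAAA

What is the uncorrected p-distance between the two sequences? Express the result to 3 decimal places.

The sequences differ at positions 1 (C/G), 7 (A/C), 8 (A/T), 10 (G/T), 18 (T/G), 21 (C/G), 24 (A/C), 31 (A/G), 32 (C/A), 33 (A/C), 35 (C/A).
There are 11 differences over 36 sites, so p = 11/36 = 0.306.

0.306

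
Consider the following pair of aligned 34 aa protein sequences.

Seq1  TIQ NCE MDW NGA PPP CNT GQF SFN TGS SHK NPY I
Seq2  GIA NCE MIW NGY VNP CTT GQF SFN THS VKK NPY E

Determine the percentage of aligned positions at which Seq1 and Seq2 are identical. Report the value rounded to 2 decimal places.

Differing sites — 1:T/G; 3:Q/A; 8:D/I; 12:A/Y; 13:P/V; 14:P/N; 17:N/T; 26:G/H; 28:S/V; 29:H/K; 34:I/E.
23 of the 34 sites match, so the percent identity is 23/34 × 100 = 67.65%.

67.65%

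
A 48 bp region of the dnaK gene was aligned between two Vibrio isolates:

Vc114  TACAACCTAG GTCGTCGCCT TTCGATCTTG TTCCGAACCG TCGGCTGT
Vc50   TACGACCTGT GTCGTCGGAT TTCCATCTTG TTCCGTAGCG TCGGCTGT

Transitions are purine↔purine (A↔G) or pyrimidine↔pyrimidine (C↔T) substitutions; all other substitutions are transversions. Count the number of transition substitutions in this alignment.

2

Differing sites — 4:A/G (Ti); 9:A/G (Ti); 10:G/T (Tv); 18:C/G (Tv); 19:C/A (Tv); 24:G/C (Tv); 36:A/T (Tv); 38:C/G (Tv).
Of the 8 differences, 2 transitions and 6 transversions, so the answer is 2.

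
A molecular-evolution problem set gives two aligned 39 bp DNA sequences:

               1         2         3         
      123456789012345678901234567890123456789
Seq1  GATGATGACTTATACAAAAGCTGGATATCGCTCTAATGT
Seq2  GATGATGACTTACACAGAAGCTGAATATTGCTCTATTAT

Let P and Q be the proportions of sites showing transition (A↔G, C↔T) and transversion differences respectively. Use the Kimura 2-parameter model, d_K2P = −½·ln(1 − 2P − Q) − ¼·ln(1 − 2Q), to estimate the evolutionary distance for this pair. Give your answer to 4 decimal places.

0.1788

The sequences differ at positions 13 (T/C, transition), 17 (A/G, transition), 24 (G/A, transition), 29 (C/T, transition), 36 (A/T, transversion), 38 (G/A, transition).
Of the 6 differences, 5 transitions and 1 transversion over 39 sites: P = 5/39 = 0.128205, Q = 1/39 = 0.025641.
d = −0.5·ln(0.717949) − 0.25·ln(0.948718) = −0.5·(-0.331357) − 0.25·(-0.052644) = 0.1788.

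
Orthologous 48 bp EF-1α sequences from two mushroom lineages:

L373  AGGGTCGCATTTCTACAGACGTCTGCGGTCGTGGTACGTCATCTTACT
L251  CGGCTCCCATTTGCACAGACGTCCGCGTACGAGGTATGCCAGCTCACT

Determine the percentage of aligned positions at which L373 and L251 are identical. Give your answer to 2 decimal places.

Differing sites — 1:A/C; 4:G/C; 7:G/C; 13:C/G; 14:T/C; 24:T/C; 28:G/T; 29:T/A; 32:T/A; 37:C/T; 39:T/C; 42:T/G; 45:T/C.
35 of the 48 sites match, so the percent identity is 35/48 × 100 = 72.92%.

72.92%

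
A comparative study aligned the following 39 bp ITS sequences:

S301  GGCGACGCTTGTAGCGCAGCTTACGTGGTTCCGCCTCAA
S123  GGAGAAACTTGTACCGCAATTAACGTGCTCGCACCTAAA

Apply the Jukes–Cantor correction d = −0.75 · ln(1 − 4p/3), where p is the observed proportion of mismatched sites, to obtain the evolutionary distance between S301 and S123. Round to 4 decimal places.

Mismatches occur at site 3 (C/A), site 6 (C/A), site 7 (G/A), site 14 (G/C), site 19 (G/A), site 20 (C/T), site 22 (T/A), site 28 (G/C), site 30 (T/C), site 31 (C/G), site 33 (G/A), site 37 (C/A).
p = 12/39 = 0.307692.
d = −0.75 · ln(1 − (4/3)·0.307692) = −0.75 · ln(0.589744) = −0.75 · (-0.528067) = 0.3961.

0.3961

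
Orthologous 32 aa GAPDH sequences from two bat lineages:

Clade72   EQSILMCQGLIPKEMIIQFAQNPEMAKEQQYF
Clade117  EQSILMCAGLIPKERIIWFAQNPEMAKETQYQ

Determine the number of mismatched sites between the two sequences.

5

Differing sites — 8:Q/A; 15:M/R; 18:Q/W; 29:Q/T; 32:F/Q.
That gives 5 mismatches out of 32 aligned sites, so the Hamming distance is 5.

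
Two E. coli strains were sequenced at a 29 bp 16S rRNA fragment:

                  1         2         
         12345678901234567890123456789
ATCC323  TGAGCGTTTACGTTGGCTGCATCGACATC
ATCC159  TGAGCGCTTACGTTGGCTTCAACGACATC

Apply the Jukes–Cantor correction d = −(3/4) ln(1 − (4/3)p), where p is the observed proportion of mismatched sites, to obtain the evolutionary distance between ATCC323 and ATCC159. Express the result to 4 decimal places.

0.1113

The sequences differ at positions 7 (T/C), 19 (G/T), 22 (T/A).
p = 3/29 = 0.103448.
d = −0.75 · ln(1 − (4/3)·0.103448) = −0.75 · ln(0.862069) = −0.75 · (-0.148420) = 0.1113.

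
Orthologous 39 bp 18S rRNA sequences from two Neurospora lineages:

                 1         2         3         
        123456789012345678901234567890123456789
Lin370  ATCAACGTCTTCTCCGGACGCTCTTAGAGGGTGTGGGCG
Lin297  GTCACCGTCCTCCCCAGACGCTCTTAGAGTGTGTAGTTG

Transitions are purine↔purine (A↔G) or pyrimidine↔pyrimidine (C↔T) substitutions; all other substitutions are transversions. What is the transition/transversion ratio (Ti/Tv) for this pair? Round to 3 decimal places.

2.000

Differing sites — 1:A/G (Ti); 5:A/C (Tv); 10:T/C (Ti); 13:T/C (Ti); 16:G/A (Ti); 30:G/T (Tv); 35:G/A (Ti); 37:G/T (Tv); 38:C/T (Ti).
Of the 9 differences, 6 transitions and 3 transversions, so Ti/Tv = 6/3 = 2.000.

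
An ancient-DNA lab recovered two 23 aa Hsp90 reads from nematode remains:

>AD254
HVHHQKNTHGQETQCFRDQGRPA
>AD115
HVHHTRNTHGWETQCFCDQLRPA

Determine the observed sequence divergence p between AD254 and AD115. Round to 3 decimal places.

0.217

Differing sites — 5:Q/T; 6:K/R; 11:Q/W; 17:R/C; 20:G/L.
There are 5 differences over 23 sites, so p = 5/23 = 0.217.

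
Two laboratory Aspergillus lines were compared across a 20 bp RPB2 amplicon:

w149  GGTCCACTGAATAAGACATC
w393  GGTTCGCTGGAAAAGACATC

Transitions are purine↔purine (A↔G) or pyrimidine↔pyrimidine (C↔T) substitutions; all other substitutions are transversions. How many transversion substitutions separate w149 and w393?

Mismatches occur at site 4 (C/T, transition), site 6 (A/G, transition), site 10 (A/G, transition), site 12 (T/A, transversion).
Of the 4 differences, 3 transitions and 1 transversion, so the answer is 1.

1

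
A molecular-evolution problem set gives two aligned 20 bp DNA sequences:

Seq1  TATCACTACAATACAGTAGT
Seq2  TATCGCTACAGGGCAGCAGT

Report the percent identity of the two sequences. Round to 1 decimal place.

Mismatches occur at site 5 (A/G), site 11 (A/G), site 12 (T/G), site 13 (A/G), site 17 (T/C).
15 of the 20 sites match, so the percent identity is 15/20 × 100 = 75.0%.

75.0%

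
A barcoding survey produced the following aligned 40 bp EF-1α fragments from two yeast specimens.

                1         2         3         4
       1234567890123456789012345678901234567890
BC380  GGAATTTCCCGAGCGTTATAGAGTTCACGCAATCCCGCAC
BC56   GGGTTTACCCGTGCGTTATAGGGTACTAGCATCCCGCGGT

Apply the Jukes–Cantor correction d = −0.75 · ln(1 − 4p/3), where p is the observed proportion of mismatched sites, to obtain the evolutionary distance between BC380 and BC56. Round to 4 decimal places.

0.5199

Mismatches occur at site 3 (A→G), site 4 (A→T), site 7 (T→A), site 12 (A→T), site 22 (A→G), site 25 (T→A), site 27 (A→T), site 28 (C→A), site 32 (A→T), site 33 (T→C), site 36 (C→G), site 37 (G→C), site 38 (C→G), site 39 (A→G), site 40 (C→T).
p = 15/40 = 0.375000.
d = −0.75 · ln(1 − (4/3)·0.375000) = −0.75 · ln(0.500000) = −0.75 · (-0.693147) = 0.5199.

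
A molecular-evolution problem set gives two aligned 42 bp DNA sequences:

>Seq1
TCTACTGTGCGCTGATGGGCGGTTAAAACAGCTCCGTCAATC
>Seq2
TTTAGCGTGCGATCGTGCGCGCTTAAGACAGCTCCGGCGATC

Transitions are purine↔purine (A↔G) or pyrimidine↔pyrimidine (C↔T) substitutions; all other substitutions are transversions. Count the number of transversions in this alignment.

6

Differing sites — 2:C/T (Ti); 5:C/G (Tv); 6:T/C (Ti); 12:C/A (Tv); 14:G/C (Tv); 15:A/G (Ti); 18:G/C (Tv); 22:G/C (Tv); 27:A/G (Ti); 37:T/G (Tv); 39:A/G (Ti).
Of the 11 differences, 5 transitions and 6 transversions, so the answer is 6.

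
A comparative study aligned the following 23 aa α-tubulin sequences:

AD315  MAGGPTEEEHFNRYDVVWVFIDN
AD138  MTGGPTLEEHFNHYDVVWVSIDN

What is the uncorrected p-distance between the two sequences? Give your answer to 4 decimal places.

0.1739

The sequences differ at positions 2 (A/T), 7 (E/L), 13 (R/H), 20 (F/S).
There are 4 differences over 23 sites, so p = 4/23 = 0.1739.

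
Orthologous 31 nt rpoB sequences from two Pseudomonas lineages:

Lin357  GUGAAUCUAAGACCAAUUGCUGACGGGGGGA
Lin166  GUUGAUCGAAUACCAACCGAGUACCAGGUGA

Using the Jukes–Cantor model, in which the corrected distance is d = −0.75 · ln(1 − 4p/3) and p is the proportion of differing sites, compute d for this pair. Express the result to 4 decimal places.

0.5445

Mismatches occur at site 3 (G→U), site 4 (A→G), site 8 (U→G), site 11 (G→U), site 17 (U→C), site 18 (U→C), site 20 (C→A), site 21 (U→G), site 22 (G→U), site 25 (G→C), site 26 (G→A), site 29 (G→U).
p = 12/31 = 0.387097.
d = −0.75 · ln(1 − (4/3)·0.387097) = −0.75 · ln(0.483871) = −0.75 · (-0.725937) = 0.5445.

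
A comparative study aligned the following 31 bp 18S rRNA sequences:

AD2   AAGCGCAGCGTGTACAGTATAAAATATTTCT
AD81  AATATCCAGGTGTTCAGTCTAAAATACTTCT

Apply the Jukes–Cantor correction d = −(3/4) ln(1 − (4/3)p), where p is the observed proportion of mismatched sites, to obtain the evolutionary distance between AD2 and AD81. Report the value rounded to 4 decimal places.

0.3672

The sequences differ at positions 3 (G/T), 4 (C/A), 5 (G/T), 7 (A/C), 8 (G/A), 9 (C/G), 14 (A/T), 19 (A/C), 27 (T/C).
p = 9/31 = 0.290323.
d = −0.75 · ln(1 − (4/3)·0.290323) = −0.75 · ln(0.612903) = −0.75 · (-0.489549) = 0.3672.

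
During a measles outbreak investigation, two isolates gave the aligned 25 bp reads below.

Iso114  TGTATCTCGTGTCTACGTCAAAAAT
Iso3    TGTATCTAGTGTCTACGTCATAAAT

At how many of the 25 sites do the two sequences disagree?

Differing sites — 8:C/A; 21:A/T.
That gives 2 mismatches out of 25 aligned sites, so the Hamming distance is 2.

2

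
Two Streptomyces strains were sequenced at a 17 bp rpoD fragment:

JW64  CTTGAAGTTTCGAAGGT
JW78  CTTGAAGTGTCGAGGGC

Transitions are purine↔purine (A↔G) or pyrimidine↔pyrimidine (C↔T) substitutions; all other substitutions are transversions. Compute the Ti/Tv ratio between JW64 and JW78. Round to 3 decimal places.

2.000

Differing sites — 9:T/G (Tv); 14:A/G (Ti); 17:T/C (Ti).
Of the 3 differences, 2 transitions and 1 transversion, so Ti/Tv = 2/1 = 2.000.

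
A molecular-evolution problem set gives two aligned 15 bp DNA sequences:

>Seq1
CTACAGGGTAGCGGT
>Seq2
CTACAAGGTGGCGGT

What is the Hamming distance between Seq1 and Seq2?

The sequences differ at positions 6 (G/A), 10 (A/G).
That gives 2 mismatches out of 15 aligned sites, so the Hamming distance is 2.

2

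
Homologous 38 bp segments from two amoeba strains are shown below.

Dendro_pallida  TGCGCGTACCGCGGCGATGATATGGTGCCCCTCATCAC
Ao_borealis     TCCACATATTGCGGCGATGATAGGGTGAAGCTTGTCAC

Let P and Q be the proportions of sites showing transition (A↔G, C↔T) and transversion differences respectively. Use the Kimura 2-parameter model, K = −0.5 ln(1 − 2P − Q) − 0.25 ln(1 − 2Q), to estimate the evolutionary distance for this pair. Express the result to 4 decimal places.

The sequences differ at positions 2 (G/C, transversion), 4 (G/A, transition), 6 (G/A, transition), 9 (C/T, transition), 10 (C/T, transition), 23 (T/G, transversion), 28 (C/A, transversion), 29 (C/A, transversion), 30 (C/G, transversion), 33 (C/T, transition), 34 (A/G, transition).
Of the 11 differences, 6 transitions and 5 transversions over 38 sites: P = 6/38 = 0.157895, Q = 5/38 = 0.131579.
d = −0.5·ln(0.552631) − 0.25·ln(0.736842) = −0.5·(-0.593065) − 0.25·(-0.305382) = 0.3729.

0.3729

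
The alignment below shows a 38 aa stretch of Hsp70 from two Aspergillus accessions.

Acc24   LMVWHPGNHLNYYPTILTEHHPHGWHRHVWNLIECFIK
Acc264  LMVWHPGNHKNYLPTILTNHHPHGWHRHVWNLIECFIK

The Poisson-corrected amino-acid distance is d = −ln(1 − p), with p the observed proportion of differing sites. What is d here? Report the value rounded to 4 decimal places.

Mismatches occur at site 10 (L↔K), site 13 (Y↔L), site 19 (E↔N).
p = 3/38 = 0.078947.
d = −ln(1 − 0.078947) = −ln(0.921053) = 0.0822.

0.0822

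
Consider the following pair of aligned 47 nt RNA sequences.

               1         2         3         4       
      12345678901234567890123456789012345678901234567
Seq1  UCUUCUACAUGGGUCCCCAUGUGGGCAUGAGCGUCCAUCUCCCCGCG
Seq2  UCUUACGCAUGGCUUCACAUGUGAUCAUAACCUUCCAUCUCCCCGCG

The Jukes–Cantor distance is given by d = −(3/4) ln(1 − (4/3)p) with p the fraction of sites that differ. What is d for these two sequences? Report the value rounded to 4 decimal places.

0.2805

The sequences differ at positions 5 (C/A), 6 (U/C), 7 (A/G), 13 (G/C), 15 (C/U), 17 (C/A), 24 (G/A), 25 (G/U), 29 (G/A), 31 (G/C), 33 (G/U).
p = 11/47 = 0.234043.
d = −0.75 · ln(1 − (4/3)·0.234043) = −0.75 · ln(0.687943) = −0.75 · (-0.374049) = 0.2805.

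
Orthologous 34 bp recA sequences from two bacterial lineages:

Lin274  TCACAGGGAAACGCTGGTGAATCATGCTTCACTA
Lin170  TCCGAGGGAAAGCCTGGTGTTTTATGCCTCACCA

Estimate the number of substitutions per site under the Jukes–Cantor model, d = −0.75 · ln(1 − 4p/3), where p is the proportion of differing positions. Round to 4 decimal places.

Mismatches occur at site 3 (A↔C), site 4 (C↔G), site 12 (C↔G), site 13 (G↔C), site 20 (A↔T), site 21 (A↔T), site 23 (C↔T), site 28 (T↔C), site 33 (T↔C).
p = 9/34 = 0.264706.
d = −0.75 · ln(1 − (4/3)·0.264706) = −0.75 · ln(0.647059) = −0.75 · (-0.435318) = 0.3265.

0.3265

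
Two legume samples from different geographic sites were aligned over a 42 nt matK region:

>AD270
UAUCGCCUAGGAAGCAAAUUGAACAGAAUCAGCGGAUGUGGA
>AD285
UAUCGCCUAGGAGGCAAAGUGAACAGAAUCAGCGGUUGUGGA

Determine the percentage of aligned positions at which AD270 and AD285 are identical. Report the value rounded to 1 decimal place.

92.9%

Mismatches occur at site 13 (A/G), site 19 (U/G), site 36 (A/U).
39 of the 42 sites match, so the percent identity is 39/42 × 100 = 92.9%.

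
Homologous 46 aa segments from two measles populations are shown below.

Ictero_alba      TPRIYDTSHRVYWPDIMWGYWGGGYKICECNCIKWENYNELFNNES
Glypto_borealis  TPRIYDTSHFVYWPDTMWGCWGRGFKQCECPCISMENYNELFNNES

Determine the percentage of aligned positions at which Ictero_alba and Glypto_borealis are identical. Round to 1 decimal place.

80.4%

Differing sites — 10:R/F; 16:I/T; 20:Y/C; 23:G/R; 25:Y/F; 27:I/Q; 31:N/P; 34:K/S; 35:W/M.
37 of the 46 sites match, so the percent identity is 37/46 × 100 = 80.4%.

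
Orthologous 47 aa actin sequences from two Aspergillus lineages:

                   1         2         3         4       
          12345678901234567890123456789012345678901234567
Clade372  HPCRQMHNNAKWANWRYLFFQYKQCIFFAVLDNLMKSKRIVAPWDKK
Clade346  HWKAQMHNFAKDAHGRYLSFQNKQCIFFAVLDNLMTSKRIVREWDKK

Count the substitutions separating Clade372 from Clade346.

12

Mismatches occur at site 2 (P/W), site 3 (C/K), site 4 (R/A), site 9 (N/F), site 12 (W/D), site 14 (N/H), site 15 (W/G), site 19 (F/S), site 22 (Y/N), site 36 (K/T), site 42 (A/R), site 43 (P/E).
That gives 12 mismatches out of 47 aligned sites, so the Hamming distance is 12.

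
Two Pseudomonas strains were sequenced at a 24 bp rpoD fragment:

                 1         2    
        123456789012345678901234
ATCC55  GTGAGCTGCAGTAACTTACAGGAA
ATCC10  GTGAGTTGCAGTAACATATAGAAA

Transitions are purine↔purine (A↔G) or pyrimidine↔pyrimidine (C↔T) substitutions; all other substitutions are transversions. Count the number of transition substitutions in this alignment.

3

The sequences differ at positions 6 (C/T, transition), 16 (T/A, transversion), 19 (C/T, transition), 22 (G/A, transition).
Of the 4 differences, 3 transitions and 1 transversion, so the answer is 3.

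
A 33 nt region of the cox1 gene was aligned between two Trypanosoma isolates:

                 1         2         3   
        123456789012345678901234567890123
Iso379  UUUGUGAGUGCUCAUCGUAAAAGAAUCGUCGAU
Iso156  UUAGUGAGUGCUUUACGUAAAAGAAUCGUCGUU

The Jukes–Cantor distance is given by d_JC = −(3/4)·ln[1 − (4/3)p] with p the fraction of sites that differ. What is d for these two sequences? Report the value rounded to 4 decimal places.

0.1693

Differing sites — 3:U/A; 13:C/U; 14:A/U; 15:U/A; 32:A/U.
p = 5/33 = 0.151515.
d = −0.75 · ln(1 − (4/3)·0.151515) = −0.75 · ln(0.797980) = −0.75 · (-0.225672) = 0.1693.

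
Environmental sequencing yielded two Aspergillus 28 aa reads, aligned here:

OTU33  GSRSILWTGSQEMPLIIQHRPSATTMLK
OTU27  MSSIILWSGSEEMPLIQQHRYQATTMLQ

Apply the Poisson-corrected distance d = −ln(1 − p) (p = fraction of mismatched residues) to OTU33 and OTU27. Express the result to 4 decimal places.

The sequences differ at positions 1 (G/M), 3 (R/S), 4 (S/I), 8 (T/S), 11 (Q/E), 17 (I/Q), 21 (P/Y), 22 (S/Q), 28 (K/Q).
p = 9/28 = 0.321429.
d = −ln(1 − 0.321429) = −ln(0.678571) = 0.3878.

0.3878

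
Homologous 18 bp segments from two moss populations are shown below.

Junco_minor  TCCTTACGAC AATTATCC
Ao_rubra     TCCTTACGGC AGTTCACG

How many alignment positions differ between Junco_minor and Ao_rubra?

The sequences differ at positions 9 (A/G), 12 (A/G), 15 (A/C), 16 (T/A), 18 (C/G).
That gives 5 mismatches out of 18 aligned sites, so the Hamming distance is 5.

5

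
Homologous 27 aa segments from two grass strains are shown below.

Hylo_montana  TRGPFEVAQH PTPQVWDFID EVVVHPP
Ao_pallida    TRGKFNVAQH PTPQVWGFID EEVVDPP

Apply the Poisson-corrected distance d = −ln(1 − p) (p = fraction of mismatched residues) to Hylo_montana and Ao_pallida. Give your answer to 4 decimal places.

Mismatches occur at site 4 (P↔K), site 6 (E↔N), site 17 (D↔G), site 22 (V↔E), site 25 (H↔D).
p = 5/27 = 0.185185.
d = −ln(1 − 0.185185) = −ln(0.814815) = 0.2048.

0.2048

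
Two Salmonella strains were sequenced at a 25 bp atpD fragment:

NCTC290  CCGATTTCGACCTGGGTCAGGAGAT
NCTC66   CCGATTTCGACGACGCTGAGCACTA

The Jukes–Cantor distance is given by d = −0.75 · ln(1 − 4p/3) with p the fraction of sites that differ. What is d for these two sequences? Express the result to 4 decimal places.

Mismatches occur at site 12 (C→G), site 13 (T→A), site 14 (G→C), site 16 (G→C), site 18 (C→G), site 21 (G→C), site 23 (G→C), site 24 (A→T), site 25 (T→A).
p = 9/25 = 0.360000.
d = −0.75 · ln(1 − (4/3)·0.360000) = −0.75 · ln(0.520000) = −0.75 · (-0.653926) = 0.4904.

0.4904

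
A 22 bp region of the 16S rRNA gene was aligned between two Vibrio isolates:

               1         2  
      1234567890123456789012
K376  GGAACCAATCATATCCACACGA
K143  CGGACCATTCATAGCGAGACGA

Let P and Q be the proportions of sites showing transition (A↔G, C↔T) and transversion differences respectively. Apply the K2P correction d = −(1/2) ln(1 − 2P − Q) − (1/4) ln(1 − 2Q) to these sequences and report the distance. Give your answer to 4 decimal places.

0.3430

Differing sites — 1:G/C (Tv); 3:A/G (Ti); 8:A/T (Tv); 14:T/G (Tv); 16:C/G (Tv); 18:C/G (Tv).
Of the 6 differences, 1 transition and 5 transversions over 22 sites: P = 1/22 = 0.045455, Q = 5/22 = 0.227273.
d = −0.5·ln(0.681817) − 0.25·ln(0.545454) = −0.5·(-0.382994) − 0.25·(-0.606137) = 0.3430.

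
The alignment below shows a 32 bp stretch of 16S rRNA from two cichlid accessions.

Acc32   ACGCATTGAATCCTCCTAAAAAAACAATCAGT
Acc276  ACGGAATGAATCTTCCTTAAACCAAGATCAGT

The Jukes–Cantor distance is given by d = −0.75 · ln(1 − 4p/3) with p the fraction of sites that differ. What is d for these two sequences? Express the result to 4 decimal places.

0.3041

The sequences differ at positions 4 (C/G), 6 (T/A), 13 (C/T), 18 (A/T), 22 (A/C), 23 (A/C), 25 (C/A), 26 (A/G).
p = 8/32 = 0.250000.
d = −0.75 · ln(1 − (4/3)·0.250000) = −0.75 · ln(0.666667) = −0.75 · (-0.405465) = 0.3041.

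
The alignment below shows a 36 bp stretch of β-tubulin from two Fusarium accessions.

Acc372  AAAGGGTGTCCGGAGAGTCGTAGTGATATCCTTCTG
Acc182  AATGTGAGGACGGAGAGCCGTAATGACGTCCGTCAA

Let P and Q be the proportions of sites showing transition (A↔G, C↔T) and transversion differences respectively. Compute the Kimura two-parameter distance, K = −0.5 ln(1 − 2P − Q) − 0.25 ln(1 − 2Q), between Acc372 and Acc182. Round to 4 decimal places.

Mismatches occur at site 3 (A↔T, transversion), site 5 (G↔T, transversion), site 7 (T↔A, transversion), site 9 (T↔G, transversion), site 10 (C↔A, transversion), site 18 (T↔C, transition), site 23 (G↔A, transition), site 27 (T↔C, transition), site 28 (A↔G, transition), site 32 (T↔G, transversion), site 35 (T↔A, transversion), site 36 (G↔A, transition).
Of the 12 differences, 5 transitions and 7 transversions over 36 sites: P = 5/36 = 0.138889, Q = 7/36 = 0.194444.
d = −0.5·ln(0.527778) − 0.25·ln(0.611112) = −0.5·(-0.639080) − 0.25·(-0.492475) = 0.4427.

0.4427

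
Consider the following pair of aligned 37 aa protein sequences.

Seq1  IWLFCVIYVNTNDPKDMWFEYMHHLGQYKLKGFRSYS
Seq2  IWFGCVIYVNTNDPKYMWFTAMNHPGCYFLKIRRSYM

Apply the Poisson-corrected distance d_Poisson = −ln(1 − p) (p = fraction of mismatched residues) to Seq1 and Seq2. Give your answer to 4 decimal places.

0.3920

Mismatches occur at site 3 (L↔F), site 4 (F↔G), site 16 (D↔Y), site 20 (E↔T), site 21 (Y↔A), site 23 (H↔N), site 25 (L↔P), site 27 (Q↔C), site 29 (K↔F), site 32 (G↔I), site 33 (F↔R), site 37 (S↔M).
p = 12/37 = 0.324324.
d = −ln(1 − 0.324324) = −ln(0.675676) = 0.3920.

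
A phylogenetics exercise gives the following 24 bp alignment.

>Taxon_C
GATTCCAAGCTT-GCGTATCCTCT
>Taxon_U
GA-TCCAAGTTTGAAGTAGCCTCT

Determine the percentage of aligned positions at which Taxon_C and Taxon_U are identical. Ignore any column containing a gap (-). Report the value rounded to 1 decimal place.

Excluding the 2 gap columns leaves 22 comparable sites.
Mismatches occur at site 10 (C↔T), site 14 (G↔A), site 15 (C↔A), site 19 (T↔G).
18 of the 22 comparable sites match, so the percent identity is 18/22 × 100 = 81.8%.

81.8%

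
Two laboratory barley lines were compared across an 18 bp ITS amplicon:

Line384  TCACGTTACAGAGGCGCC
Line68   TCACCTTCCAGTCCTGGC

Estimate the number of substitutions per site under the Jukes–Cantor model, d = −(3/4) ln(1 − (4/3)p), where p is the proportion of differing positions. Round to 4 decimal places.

Mismatches occur at site 5 (G→C), site 8 (A→C), site 12 (A→T), site 13 (G→C), site 14 (G→C), site 15 (C→T), site 17 (C→G).
p = 7/18 = 0.388889.
d = −0.75 · ln(1 − (4/3)·0.388889) = −0.75 · ln(0.481481) = −0.75 · (-0.730889) = 0.5482.

0.5482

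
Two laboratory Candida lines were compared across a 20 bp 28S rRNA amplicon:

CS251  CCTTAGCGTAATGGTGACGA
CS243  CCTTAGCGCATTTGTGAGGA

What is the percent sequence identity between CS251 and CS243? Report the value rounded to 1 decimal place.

Differing sites — 9:T/C; 11:A/T; 13:G/T; 18:C/G.
16 of the 20 sites match, so the percent identity is 16/20 × 100 = 80.0%.

80.0%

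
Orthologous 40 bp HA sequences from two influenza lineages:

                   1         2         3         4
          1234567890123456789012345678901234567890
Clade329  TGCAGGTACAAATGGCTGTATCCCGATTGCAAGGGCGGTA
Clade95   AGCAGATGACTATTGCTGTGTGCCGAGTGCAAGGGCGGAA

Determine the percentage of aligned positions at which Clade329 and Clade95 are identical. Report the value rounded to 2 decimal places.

Mismatches occur at site 1 (T/A), site 6 (G/A), site 8 (A/G), site 9 (C/A), site 10 (A/C), site 11 (A/T), site 14 (G/T), site 20 (A/G), site 22 (C/G), site 27 (T/G), site 39 (T/A).
29 of the 40 sites match, so the percent identity is 29/40 × 100 = 72.50%.

72.50%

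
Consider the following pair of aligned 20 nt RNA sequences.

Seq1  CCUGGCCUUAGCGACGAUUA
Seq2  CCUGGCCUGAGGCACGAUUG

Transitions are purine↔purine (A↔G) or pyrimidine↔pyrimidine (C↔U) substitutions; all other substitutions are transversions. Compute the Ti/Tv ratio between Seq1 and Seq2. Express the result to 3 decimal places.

0.333

The sequences differ at positions 9 (U/G, transversion), 12 (C/G, transversion), 13 (G/C, transversion), 20 (A/G, transition).
Of the 4 differences, 1 transition and 3 transversions, so Ti/Tv = 1/3 = 0.333.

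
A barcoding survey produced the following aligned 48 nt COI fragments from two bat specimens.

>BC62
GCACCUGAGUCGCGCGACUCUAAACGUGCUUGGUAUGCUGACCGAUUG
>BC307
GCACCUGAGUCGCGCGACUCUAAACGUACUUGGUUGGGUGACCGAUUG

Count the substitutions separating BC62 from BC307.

Differing sites — 28:G/A; 35:A/U; 36:U/G; 38:C/G.
That gives 4 mismatches out of 48 aligned sites, so the Hamming distance is 4.

4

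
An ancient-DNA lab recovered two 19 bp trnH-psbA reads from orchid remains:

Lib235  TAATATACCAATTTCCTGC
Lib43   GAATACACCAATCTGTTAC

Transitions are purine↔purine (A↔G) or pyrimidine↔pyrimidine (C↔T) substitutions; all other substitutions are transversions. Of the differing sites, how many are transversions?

2

Differing sites — 1:T/G (Tv); 6:T/C (Ti); 13:T/C (Ti); 15:C/G (Tv); 16:C/T (Ti); 18:G/A (Ti).
Of the 6 differences, 4 transitions and 2 transversions, so the answer is 2.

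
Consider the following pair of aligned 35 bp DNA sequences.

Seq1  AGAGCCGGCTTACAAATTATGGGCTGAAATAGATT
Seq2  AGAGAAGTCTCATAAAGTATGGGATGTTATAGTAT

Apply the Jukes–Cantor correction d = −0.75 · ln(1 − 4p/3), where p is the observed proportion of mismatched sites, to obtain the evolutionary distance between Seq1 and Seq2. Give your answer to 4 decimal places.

0.4073

Mismatches occur at site 5 (C→A), site 6 (C→A), site 8 (G→T), site 11 (T→C), site 13 (C→T), site 17 (T→G), site 24 (C→A), site 27 (A→T), site 28 (A→T), site 33 (A→T), site 34 (T→A).
p = 11/35 = 0.314286.
d = −0.75 · ln(1 − (4/3)·0.314286) = −0.75 · ln(0.580952) = −0.75 · (-0.543087) = 0.4073.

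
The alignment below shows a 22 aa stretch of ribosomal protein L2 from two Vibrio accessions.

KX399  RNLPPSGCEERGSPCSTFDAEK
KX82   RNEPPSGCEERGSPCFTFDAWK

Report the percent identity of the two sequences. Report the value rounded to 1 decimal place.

86.4%

The sequences differ at positions 3 (L/E), 16 (S/F), 21 (E/W).
19 of the 22 sites match, so the percent identity is 19/22 × 100 = 86.4%.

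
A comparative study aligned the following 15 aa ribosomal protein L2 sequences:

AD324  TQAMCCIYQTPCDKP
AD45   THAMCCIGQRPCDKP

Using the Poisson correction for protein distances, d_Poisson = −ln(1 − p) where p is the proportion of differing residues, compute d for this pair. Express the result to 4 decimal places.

Differing sites — 2:Q/H; 8:Y/G; 10:T/R.
p = 3/15 = 0.200000.
d = −ln(1 − 0.200000) = −ln(0.800000) = 0.2231.

0.2231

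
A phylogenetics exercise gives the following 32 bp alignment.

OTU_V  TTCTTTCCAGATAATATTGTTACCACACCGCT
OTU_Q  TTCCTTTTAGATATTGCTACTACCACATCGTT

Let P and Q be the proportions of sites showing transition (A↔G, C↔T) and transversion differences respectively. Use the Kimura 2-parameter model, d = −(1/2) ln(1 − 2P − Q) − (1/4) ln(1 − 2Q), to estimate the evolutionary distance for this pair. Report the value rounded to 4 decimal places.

Differing sites — 4:T/C (Ti); 7:C/T (Ti); 8:C/T (Ti); 14:A/T (Tv); 16:A/G (Ti); 17:T/C (Ti); 19:G/A (Ti); 20:T/C (Ti); 28:C/T (Ti); 31:C/T (Ti).
Of the 10 differences, 9 transitions and 1 transversion over 32 sites: P = 9/32 = 0.281250, Q = 1/32 = 0.031250.
d = −0.5·ln(0.406250) − 0.25·ln(0.937500) = −0.5·(-0.900787) − 0.25·(-0.064539) = 0.4665.

0.4665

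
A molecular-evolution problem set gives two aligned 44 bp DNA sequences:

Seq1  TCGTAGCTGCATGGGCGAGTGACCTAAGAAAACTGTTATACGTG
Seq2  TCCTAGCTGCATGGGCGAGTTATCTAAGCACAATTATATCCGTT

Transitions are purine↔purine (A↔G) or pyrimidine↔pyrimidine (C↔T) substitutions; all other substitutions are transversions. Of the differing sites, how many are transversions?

9

Differing sites — 3:G/C (Tv); 21:G/T (Tv); 23:C/T (Ti); 29:A/C (Tv); 31:A/C (Tv); 33:C/A (Tv); 35:G/T (Tv); 36:T/A (Tv); 40:A/C (Tv); 44:G/T (Tv).
Of the 10 differences, 1 transition and 9 transversions, so the answer is 9.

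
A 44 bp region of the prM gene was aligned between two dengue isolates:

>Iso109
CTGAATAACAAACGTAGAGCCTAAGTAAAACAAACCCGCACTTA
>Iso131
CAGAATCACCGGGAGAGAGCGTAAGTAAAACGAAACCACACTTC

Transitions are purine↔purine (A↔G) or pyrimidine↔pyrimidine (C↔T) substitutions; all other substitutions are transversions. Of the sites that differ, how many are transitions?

The sequences differ at positions 2 (T/A, transversion), 7 (A/C, transversion), 10 (A/C, transversion), 11 (A/G, transition), 12 (A/G, transition), 13 (C/G, transversion), 14 (G/A, transition), 15 (T/G, transversion), 21 (C/G, transversion), 32 (A/G, transition), 35 (C/A, transversion), 38 (G/A, transition), 44 (A/C, transversion).
Of the 13 differences, 5 transitions and 8 transversions, so the answer is 5.

5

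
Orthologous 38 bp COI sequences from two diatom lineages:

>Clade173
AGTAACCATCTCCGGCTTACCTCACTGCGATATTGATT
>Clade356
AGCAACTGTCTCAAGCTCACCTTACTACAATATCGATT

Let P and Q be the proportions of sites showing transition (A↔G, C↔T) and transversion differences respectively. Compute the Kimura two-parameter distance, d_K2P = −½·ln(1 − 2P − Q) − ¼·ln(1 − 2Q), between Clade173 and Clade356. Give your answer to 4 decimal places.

The sequences differ at positions 3 (T/C, transition), 7 (C/T, transition), 8 (A/G, transition), 13 (C/A, transversion), 14 (G/A, transition), 18 (T/C, transition), 23 (C/T, transition), 27 (G/A, transition), 29 (G/A, transition), 34 (T/C, transition).
Of the 10 differences, 9 transitions and 1 transversion over 38 sites: P = 9/38 = 0.236842, Q = 1/38 = 0.026316.
d = −0.5·ln(0.500000) − 0.25·ln(0.947368) = −0.5·(-0.693147) − 0.25·(-0.054068) = 0.3601.

0.3601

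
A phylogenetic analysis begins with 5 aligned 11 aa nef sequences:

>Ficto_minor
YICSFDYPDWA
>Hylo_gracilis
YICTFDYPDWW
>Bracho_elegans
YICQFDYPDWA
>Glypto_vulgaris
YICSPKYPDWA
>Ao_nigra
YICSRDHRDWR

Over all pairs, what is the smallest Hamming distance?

1

Pairwise Hamming distances:
  Ficto_minor vs Hylo_gracilis: 2
  Ficto_minor vs Bracho_elegans: 1
  Ficto_minor vs Glypto_vulgaris: 2
  Ficto_minor vs Ao_nigra: 4
  Hylo_gracilis vs Bracho_elegans: 2
  Hylo_gracilis vs Glypto_vulgaris: 4
  Hylo_gracilis vs Ao_nigra: 5
  Bracho_elegans vs Glypto_vulgaris: 3
  Bracho_elegans vs Ao_nigra: 5
  Glypto_vulgaris vs Ao_nigra: 5
The smallest is 1, between Ficto_minor and Bracho_elegans.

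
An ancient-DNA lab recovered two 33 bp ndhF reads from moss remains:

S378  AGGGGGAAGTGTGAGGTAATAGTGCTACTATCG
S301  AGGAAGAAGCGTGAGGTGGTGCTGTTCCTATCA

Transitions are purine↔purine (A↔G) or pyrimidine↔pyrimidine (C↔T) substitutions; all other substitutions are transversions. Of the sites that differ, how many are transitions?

8

Mismatches occur at site 4 (G↔A, transition), site 5 (G↔A, transition), site 10 (T↔C, transition), site 18 (A↔G, transition), site 19 (A↔G, transition), site 21 (A↔G, transition), site 22 (G↔C, transversion), site 25 (C↔T, transition), site 27 (A↔C, transversion), site 33 (G↔A, transition).
Of the 10 differences, 8 transitions and 2 transversions, so the answer is 8.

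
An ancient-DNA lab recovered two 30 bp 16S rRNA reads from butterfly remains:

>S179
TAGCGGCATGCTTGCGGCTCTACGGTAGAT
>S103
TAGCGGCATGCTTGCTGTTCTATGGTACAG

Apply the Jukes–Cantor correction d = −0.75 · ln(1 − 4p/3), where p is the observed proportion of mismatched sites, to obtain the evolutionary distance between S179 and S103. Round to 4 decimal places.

The sequences differ at positions 16 (G/T), 18 (C/T), 23 (C/T), 28 (G/C), 30 (T/G).
p = 5/30 = 0.166667.
d = −0.75 · ln(1 − (4/3)·0.166667) = −0.75 · ln(0.777777) = −0.75 · (-0.251315) = 0.1885.

0.1885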